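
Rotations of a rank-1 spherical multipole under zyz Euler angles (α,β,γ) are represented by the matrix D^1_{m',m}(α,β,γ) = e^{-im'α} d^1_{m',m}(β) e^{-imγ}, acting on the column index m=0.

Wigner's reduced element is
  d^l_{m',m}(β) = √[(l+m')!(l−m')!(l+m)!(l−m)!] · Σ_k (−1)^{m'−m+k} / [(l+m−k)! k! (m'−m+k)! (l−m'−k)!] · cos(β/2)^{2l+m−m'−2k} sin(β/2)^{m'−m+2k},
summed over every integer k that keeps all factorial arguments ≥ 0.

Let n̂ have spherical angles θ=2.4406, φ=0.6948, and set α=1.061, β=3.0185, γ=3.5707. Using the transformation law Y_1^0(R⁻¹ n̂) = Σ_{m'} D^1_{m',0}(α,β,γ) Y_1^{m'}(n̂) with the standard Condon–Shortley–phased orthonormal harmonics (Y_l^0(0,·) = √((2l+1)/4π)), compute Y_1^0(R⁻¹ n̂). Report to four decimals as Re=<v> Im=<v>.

Need the full column D^1_{m',0} for m'=−1..1 at α=1.061, β=3.0185, γ=3.5707.
cos(β/2)=0.061507, sin(β/2)=0.998107
d^1_{-1,0}: single k=1 term ⇒ +0.086820;  D = +0.042368+0.075780i
d^1_{0,0}: k∈[0..1] ⇒ +0.003783 -0.996217 = -0.992434;  D = -0.992434+0.000000i
d^1_{1,0}: single k=0 term ⇒ -0.086820;  D = -0.042368+0.075780i
Y_1^{m'}(θ=2.4406,φ=0.6948) and Σ D·Y over m':
  (+0.0424+0.0758i)·(+0.1712-0.1427i)  (-0.9924+0.0000i)·(-0.3734+0.0000i)  (-0.0424+0.0758i)·(-0.1712-0.1427i)
Y_1^0(R⁻¹ n̂) = +0.406694+0.000000i

Re=0.4067 Im=0.0000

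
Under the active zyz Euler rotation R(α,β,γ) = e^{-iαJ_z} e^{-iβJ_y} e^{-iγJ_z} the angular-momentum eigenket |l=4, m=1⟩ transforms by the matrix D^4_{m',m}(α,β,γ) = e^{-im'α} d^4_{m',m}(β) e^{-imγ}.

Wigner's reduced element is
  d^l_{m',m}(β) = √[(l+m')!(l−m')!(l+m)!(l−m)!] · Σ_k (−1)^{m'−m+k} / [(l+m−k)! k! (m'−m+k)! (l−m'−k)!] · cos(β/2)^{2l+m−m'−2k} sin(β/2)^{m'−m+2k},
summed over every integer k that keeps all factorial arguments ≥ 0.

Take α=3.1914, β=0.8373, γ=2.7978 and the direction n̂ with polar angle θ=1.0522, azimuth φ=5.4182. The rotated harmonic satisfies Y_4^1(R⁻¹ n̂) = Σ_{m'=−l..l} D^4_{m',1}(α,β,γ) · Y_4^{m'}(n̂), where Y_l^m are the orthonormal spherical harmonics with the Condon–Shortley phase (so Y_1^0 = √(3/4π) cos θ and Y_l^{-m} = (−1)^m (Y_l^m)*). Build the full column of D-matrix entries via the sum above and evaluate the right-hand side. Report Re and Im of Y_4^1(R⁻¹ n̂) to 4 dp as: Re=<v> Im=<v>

Re=-0.0792 Im=0.0351

Need the full column D^4_{m',1} for m'=−4..4 at α=3.1914, β=0.8373, γ=2.7978.
cos(β/2)=0.913639, sin(β/2)=0.406527
d^4_{-4,1}: single k=5 term ⇒ +0.063367;  D = -0.054252-0.032744i
d^4_{-3,1}: k∈[4..5] ⇒ +0.251754 -0.029906 = +0.221848;  D = +0.195407+0.105036i
d^4_{-2,1}: k∈[3..5] ⇒ +0.604863 -0.179630 +0.007113 = +0.432345;  D = -0.390535-0.185485i
d^4_{-1,1}: k∈[2..5] ⇒ +0.961228 -0.570924 +0.056517 -0.000746 = +0.446075;  D = +0.411965+0.171077i
d^4_{0,1}: k∈[1..4] ⇒ +0.966108 -1.147646 +0.227216 -0.007498 = +0.038181;  D = -0.035947-0.012869i
d^4_{1,1}: k∈[0..3] ⇒ +0.485507 -1.441842 +0.570924 -0.037678 = -0.423089;  D = -0.404937-0.122598i
d^4_{2,1}: k∈[0..2] ⇒ -0.916531 +0.907294 -0.119753 = -0.128990;  D = +0.125164+0.031185i
d^4_{3,1}: k∈[0..1] ⇒ +0.762951 -0.251754 = +0.511197;  D = +0.501571+0.098737i
d^4_{4,1}: single k=0 term ⇒ -0.320063;  D = +0.316725+0.046108i
Y_4^{m'}(θ=1.0522,φ=5.4182) and Σ D·Y over m':
  (-0.0543-0.0327i)·(-0.2391-0.0788i)  (+0.1954+0.1050i)·(-0.3472+0.2113i)  (-0.3905-0.1855i)·(-0.0288+0.1793i)  (+0.4120+0.1711i)·(-0.1691-0.1984i)  (-0.0359-0.0129i)·(-0.2388+0.0000i)  (-0.4049-0.1226i)·(+0.1691-0.1984i)  (+0.1252+0.0312i)·(-0.0288-0.1793i)  (+0.5016+0.0987i)·(+0.3472+0.2113i)  (+0.3167+0.0461i)·(-0.2391+0.0788i)
Y_4^1(R⁻¹ n̂) = -0.079189+0.035087i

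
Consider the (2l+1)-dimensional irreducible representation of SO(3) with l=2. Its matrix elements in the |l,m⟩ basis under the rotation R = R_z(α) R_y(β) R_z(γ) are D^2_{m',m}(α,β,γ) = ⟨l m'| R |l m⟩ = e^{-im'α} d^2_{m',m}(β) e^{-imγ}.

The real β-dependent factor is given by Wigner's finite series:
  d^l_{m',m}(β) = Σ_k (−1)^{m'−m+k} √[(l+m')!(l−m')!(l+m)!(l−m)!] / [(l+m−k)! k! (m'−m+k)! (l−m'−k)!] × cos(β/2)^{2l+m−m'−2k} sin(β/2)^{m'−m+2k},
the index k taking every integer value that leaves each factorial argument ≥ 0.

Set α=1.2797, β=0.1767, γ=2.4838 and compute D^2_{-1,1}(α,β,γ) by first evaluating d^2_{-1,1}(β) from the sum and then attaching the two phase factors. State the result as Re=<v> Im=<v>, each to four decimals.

Re=0.0083 Im=-0.0216

D^2_{-1,1}(1.2797,0.1767,2.4838) = e^{-i·-1·1.2797}·d^2_{-1,1}(0.1767)·e^{-i·1·2.4838}. Compute d first:
Half-angle: c=0.996100, s=0.088235. N=√(1·6·6·1)=6.000000
Admissible k: 2..3 (factorial args all ≥0)
  k=2: (−1)^0·6.0000/(2)·0.9961^2·0.0882^2 = +0.023174
  k=3: (−1)^1·6.0000/(6)·0.9961^0·0.0882^4 = -0.000061
d^2_{-1,1}(0.1767) = +0.023174 -0.000061 = +0.023114
Attach z-rotation phases: D = e^{-i(-1)(1.2797)}·(+0.023114)·e^{-i(1)(2.4838)} = +0.008287-0.021577i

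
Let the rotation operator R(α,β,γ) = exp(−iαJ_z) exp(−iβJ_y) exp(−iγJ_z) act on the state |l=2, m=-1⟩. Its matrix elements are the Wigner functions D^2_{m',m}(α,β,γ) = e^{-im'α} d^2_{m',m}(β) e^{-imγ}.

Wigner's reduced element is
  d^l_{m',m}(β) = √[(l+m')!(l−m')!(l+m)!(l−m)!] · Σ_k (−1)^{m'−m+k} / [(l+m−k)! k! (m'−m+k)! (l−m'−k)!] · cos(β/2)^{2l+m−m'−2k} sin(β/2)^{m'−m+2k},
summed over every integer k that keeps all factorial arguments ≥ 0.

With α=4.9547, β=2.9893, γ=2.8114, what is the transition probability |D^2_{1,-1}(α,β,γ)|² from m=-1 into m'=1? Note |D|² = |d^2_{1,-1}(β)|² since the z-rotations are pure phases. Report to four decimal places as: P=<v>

First d^2_{1,-1}(β=2.9893), then the phase factors e^{-i(1)α} and e^{-i(-1)γ}:
Half-angle: c=0.076073, s=0.997102. N=√(6·1·1·6)=6.000000
Admissible k: 0..1 (factorial args all ≥0)
  k=0: (−1)^2·6.0000/(2)·0.0761^2·0.9971^2 = +0.017261
  k=1: (−1)^3·6.0000/(6)·0.0761^0·0.9971^4 = -0.988459
d^2_{1,-1}(2.9893) = +0.017261 -0.988459 = -0.971199
|D^2_{1,-1}|² = |d^2_{1,-1}(β)|² = (-0.971199)² = 0.943227 (the z-rotation phases have unit modulus)

P=0.9432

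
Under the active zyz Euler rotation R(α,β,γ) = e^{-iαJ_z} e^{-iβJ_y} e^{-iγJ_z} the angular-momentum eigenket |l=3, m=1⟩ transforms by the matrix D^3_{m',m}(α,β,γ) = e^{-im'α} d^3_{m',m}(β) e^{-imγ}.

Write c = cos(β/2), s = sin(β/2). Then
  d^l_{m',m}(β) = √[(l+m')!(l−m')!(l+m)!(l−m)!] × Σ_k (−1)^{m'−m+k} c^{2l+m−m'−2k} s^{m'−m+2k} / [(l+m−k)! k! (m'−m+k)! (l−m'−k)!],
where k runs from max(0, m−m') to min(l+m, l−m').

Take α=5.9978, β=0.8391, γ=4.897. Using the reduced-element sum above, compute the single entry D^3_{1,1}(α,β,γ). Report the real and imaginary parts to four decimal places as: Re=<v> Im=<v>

Split into d^3_{1,1}(β=0.8391) × two z-phases.
With c≡cos(β/2)=0.913272 and s≡sin(β/2)=0.407350, N=[24·2·24·2]^{1/2}=48.000000
Admissible k: 0..2 (factorial args all ≥0)
  k=0: (−1)^0·48.0000/(48)·0.9133^6·0.4073^0 = +0.580232
  k=1: (−1)^1·48.0000/(6)·0.9133^4·0.4073^2 = -0.923476
  k=2: (−1)^2·48.0000/(8)·0.9133^2·0.4073^4 = +0.137791
d^3_{1,1}(0.8391) = +0.580232 -0.923476 +0.137791 = -0.205453
Attach z-rotation phases: D = e^{-i(1)(5.9978)}·(-0.205453)·e^{-i(1)(4.897)} = +0.020669-0.204411i

Re=0.0207 Im=-0.2044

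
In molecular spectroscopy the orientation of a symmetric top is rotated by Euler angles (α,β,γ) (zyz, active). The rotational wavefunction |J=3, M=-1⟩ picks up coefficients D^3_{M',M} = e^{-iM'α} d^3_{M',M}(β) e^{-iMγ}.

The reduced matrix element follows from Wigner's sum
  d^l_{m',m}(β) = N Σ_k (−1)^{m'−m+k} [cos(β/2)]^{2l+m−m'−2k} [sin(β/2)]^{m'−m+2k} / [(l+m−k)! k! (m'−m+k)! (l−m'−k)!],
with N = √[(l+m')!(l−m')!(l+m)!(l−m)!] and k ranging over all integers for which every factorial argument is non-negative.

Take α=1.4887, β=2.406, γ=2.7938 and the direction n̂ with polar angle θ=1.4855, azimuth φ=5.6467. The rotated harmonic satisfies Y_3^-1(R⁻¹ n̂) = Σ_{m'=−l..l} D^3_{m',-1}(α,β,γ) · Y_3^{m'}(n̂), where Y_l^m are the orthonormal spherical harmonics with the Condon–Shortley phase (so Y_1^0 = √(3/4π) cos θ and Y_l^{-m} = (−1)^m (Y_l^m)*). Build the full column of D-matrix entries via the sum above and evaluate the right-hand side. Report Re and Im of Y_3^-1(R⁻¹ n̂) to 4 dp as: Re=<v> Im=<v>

Need the full column D^3_{m',-1} for m'=−3..3 at α=1.4887, β=2.406, γ=2.7938.
cos(β/2)=0.359560, sin(β/2)=0.933122
d^3_{-3,-1}: single k=2 term ⇒ +0.056365;  D = +0.031550+0.046707i
d^3_{-2,-1}: k∈[1..2] ⇒ +0.017734 -0.238869 = -0.221135;  D = -0.192780+0.108336i
d^3_{-1,-1}: k∈[0..2] ⇒ +0.002161 -0.116427 +0.588095 = +0.473829;  D = -0.197478-0.430717i
d^3_{0,-1}: k∈[0..2] ⇒ -0.019426 +0.392501 -0.881159 = -0.508083;  D = +0.477663-0.173167i
d^3_{1,-1}: k∈[0..2] ⇒ +0.087320 -0.784127 +0.660132 = -0.036675;  D = -0.009630-0.035389i
d^3_{2,-1}: k∈[0..1] ⇒ -0.238869 +0.804384 = +0.565515;  D = +0.556011-0.103246i
d^3_{3,-1}: single k=0 term ⇒ +0.379614;  D = -0.038466-0.377660i
Y_3^{m'}(θ=1.4855,φ=5.6467) and Σ D·Y over m':
  (+0.0316+0.0467i)·(-0.1371+0.3892i)  (-0.1928+0.1083i)·(+0.0254+0.0826i)  (-0.1975-0.4307i)·(-0.2496-0.1844i)  (+0.4777-0.1732i)·(-0.0942+0.0000i)  (-0.0096-0.0354i)·(+0.2496-0.1844i)  (+0.5560-0.1032i)·(+0.0254-0.0826i)  (-0.0385-0.3777i)·(+0.1371+0.3892i)
Y_3^-1(R⁻¹ n̂) = +0.026854+0.030555i

Re=0.0269 Im=0.0306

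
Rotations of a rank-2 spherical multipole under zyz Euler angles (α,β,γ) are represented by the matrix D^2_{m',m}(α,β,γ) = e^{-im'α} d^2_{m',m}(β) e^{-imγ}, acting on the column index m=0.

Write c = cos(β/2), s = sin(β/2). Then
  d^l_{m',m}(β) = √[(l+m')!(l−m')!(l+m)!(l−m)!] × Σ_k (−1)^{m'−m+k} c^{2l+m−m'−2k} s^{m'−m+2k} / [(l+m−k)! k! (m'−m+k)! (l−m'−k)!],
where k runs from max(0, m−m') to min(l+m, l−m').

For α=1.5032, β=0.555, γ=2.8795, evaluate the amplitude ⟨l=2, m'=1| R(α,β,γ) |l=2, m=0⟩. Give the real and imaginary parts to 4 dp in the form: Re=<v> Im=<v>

Re=-0.0370 Im=0.5472

Split into d^2_{1,0}(β=0.555) × two z-phases.
Half-angle: c=0.961743, s=0.273952. N=√(6·1·2·2)=4.898979
k: max(0,(0)−(1))=0 … min(2+(0),2−(1))=1
  k=0: (−1)^1·4.8990/(2)·0.9617^3·0.2740^1 = -0.596936
  k=1: (−1)^2·4.8990/(2)·0.9617^1·0.2740^3 = +0.048435
d^2_{1,0}(0.555) = -0.596936 +0.048435 = -0.548501
Phases: e^{-i·(1)·1.5032}=+0.067545-0.997716i, e^{-i·(0)·2.8795}=+1.000000+0.000000i ⇒ D=-0.037048+0.547249i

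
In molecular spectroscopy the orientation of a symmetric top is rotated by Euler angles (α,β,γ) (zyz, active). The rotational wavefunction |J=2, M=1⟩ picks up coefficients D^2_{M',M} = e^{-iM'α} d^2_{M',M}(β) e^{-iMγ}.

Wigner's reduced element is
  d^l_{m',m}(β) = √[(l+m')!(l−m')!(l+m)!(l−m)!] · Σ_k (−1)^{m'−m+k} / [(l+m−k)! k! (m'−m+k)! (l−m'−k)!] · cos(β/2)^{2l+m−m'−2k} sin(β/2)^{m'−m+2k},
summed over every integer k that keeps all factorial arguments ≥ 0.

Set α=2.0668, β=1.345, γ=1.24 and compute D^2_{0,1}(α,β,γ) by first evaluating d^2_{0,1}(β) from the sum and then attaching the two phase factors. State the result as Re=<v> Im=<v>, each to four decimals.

Split into d^2_{0,1}(β=1.345) × two z-phases.
With c≡cos(β/2)=0.782267 and s≡sin(β/2)=0.622944, N=[2·2·6·1]^{1/2}=4.898979
k∈{1,2} keeps every argument non-negative
  k=1: (−1)^0·4.8990/(2)·0.7823^3·0.6229^1 = +0.730447
  k=2: (−1)^1·4.8990/(2)·0.7823^1·0.6229^3 = -0.463209
d^2_{0,1}(1.345) = +0.730447 -0.463209 = +0.267239
Attach z-rotation phases: D = e^{-i(0)(2.0668)}·(+0.267239)·e^{-i(1)(1.24)} = +0.086798-0.252750i

Re=0.0868 Im=-0.2528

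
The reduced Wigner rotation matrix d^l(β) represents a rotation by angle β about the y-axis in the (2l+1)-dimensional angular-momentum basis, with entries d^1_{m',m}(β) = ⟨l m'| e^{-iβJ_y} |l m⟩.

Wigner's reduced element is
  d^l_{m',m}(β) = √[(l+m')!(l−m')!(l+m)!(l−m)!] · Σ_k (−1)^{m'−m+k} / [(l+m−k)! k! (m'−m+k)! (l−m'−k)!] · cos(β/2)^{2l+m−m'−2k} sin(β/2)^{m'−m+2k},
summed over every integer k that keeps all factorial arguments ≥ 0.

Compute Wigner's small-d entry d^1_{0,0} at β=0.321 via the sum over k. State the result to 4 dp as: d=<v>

d=0.9489

d^1_{0,0}(β=0.321) via Wigner's sum:
With c≡cos(β/2)=0.987148 and s≡sin(β/2)=0.159812, N=[1·1·1·1]^{1/2}=1.000000
Admissible k: 0..1 (factorial args all ≥0)
  k=0: (−1)^0·1.0000/(1)·0.9871^2·0.1598^0 = +0.974460
  k=1: (−1)^1·1.0000/(1)·0.9871^0·0.1598^2 = -0.025540
d^1_{0,0}(0.321) = +0.974460 -0.025540 = +0.948920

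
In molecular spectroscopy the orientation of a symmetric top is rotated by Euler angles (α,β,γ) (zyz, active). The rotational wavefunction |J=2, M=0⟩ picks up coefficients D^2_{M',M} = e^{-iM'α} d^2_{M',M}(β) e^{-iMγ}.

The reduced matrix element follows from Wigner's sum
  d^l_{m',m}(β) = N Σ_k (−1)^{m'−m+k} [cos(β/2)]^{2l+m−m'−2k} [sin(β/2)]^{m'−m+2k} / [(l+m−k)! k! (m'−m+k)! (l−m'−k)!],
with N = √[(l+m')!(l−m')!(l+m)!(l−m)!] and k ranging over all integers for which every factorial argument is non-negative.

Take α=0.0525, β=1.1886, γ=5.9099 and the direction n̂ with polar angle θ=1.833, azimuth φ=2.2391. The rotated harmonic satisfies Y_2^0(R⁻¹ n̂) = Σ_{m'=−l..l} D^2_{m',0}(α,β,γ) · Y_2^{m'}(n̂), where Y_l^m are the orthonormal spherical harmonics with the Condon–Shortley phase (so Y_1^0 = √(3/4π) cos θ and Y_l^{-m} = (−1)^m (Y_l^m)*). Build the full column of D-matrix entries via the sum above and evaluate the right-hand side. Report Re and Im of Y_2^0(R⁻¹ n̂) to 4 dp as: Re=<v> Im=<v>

Re=0.0417 Im=0.0000

Need the full column D^2_{m',0} for m'=−2..2 at α=0.0525, β=1.1886, γ=5.9099.
cos(β/2)=0.828541, sin(β/2)=0.559929
d^2_{-2,0}: single k=2 term ⇒ +0.527192;  D = +0.524289+0.055254i
d^2_{-1,0}: k∈[1..2] ⇒ +0.780099 -0.356277 = +0.423822;  D = +0.423238+0.022240i
d^2_{0,0}: k∈[0..2] ⇒ +0.471254 -0.860901 +0.098295 = -0.291352;  D = -0.291352+0.000000i
d^2_{1,0}: k∈[0..1] ⇒ -0.780099 +0.356277 = -0.423822;  D = -0.423238+0.022240i
d^2_{2,0}: single k=0 term ⇒ +0.527192;  D = +0.524289-0.055254i
Y_2^{m'}(θ=1.833,φ=2.2391) and Σ D·Y over m':
  (+0.5243+0.0553i)·(-0.0836+0.3505i)  (+0.4232+0.0222i)·(+0.1198+0.1518i)  (-0.2914+0.0000i)·(-0.2518+0.0000i)  (-0.4232+0.0222i)·(-0.1198+0.1518i)  (+0.5243-0.0553i)·(-0.0836-0.3505i)
Y_2^0(R⁻¹ n̂) = +0.041656+0.000000i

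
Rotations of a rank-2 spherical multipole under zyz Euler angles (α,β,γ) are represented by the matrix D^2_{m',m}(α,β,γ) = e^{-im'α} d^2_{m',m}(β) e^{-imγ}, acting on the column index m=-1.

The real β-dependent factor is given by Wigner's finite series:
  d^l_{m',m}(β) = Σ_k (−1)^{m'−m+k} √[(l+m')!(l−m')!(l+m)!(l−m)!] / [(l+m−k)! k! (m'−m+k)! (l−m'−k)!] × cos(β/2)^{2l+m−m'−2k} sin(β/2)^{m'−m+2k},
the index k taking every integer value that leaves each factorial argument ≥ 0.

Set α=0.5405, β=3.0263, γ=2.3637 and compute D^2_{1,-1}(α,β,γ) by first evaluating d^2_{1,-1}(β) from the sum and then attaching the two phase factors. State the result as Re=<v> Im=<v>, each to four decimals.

First d^2_{1,-1}(β=3.0263), then the phase factors e^{-i(1)α} and e^{-i(-1)γ}:
Half-angle: c=0.057614, s=0.998339. N=√(6·1·1·6)=6.000000
The bounds max(0,m−m')=0 and min(l+m,l−m')=1 give 2 terms
  k=0: (−1)^2·6.0000/(2)·0.0576^2·0.9983^2 = +0.009925
  k=1: (−1)^3·6.0000/(6)·0.0576^0·0.9983^4 = -0.993372
d^2_{1,-1}(3.0263) = +0.009925 -0.993372 = -0.983447
Attach z-rotation phases: D = e^{-i(1)(0.5405)}·(-0.983447)·e^{-i(-1)(2.3637)} = +0.245598-0.952286i

Re=0.2456 Im=-0.9523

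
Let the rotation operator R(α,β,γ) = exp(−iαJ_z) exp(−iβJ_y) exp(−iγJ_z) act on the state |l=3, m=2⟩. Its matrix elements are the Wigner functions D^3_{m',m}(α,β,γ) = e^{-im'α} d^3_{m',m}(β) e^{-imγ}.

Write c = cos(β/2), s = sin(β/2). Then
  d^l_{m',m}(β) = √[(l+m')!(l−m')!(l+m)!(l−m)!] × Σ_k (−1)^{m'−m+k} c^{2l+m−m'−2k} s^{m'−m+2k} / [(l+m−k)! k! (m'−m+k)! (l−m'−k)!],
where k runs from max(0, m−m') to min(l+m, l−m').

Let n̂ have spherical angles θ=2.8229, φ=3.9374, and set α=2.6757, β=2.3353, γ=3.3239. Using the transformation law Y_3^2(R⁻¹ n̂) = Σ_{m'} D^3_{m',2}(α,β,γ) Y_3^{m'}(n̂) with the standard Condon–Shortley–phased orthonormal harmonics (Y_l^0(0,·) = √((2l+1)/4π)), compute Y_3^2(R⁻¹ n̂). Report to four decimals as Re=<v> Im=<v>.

Need the full column D^3_{m',2} for m'=−3..3 at α=2.6757, β=2.3353, γ=3.3239.
cos(β/2)=0.392314, sin(β/2)=0.919831
d^3_{-3,2}: single k=5 term ⇒ +0.632777;  D = +0.120435+0.621210i
d^3_{-2,2}: k∈[4..5] ⇒ +0.550898 -0.605688 = -0.054790;  D = -0.014846+0.052740i
d^3_{-1,2}: k∈[3..4] ⇒ +0.297206 -0.816911 = -0.519706;  D = +0.350542-0.383685i
d^3_{0,2}: k∈[2..3] ⇒ +0.109778 -0.603478 = -0.493701;  D = -0.461245+0.176048i
d^3_{1,2}: k∈[1..2] ⇒ +0.027032 -0.297206 = -0.270174;  D = +0.268789+0.027316i
d^3_{2,2}: k∈[0..1] ⇒ +0.003646 -0.100213 = -0.096567;  D = -0.081447-0.051880i
d^3_{3,2}: single k=0 term ⇒ -0.020939;  D = +0.010725+0.017984i
Y_3^{m'}(θ=2.8229,φ=3.9374) and Σ D·Y over m':
  (+0.1204+0.6212i)·(+0.0094+0.0088i)  (-0.0148+0.0527i)·(+0.0020+0.0953i)  (+0.3505-0.3837i)·(-0.2486+0.2539i)  (-0.4612+0.1760i)·(-0.5348+0.0000i)  (+0.2688+0.0273i)·(+0.2486+0.2539i)  (-0.0814-0.0519i)·(+0.0020-0.0953i)  (+0.0107+0.0180i)·(-0.0094+0.0088i)
Y_3^2(R⁻¹ n̂) = +0.302076+0.178401i

Re=0.3021 Im=0.1784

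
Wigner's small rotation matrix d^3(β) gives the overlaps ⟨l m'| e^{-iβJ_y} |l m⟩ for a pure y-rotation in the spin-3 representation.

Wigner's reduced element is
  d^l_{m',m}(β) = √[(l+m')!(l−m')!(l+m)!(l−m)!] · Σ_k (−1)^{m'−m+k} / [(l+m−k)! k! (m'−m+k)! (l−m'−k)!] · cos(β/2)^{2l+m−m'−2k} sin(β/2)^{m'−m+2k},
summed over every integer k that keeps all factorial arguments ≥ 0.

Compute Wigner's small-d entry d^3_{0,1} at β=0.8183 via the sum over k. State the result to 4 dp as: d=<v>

d=0.4222

d^3_{0,1}(β=0.8183) via Wigner's sum:
Half-angle: c=0.917459, s=0.397830. N=√(6·6·24·2)=41.569219
Admissible k: 1..3 (factorial args all ≥0)
  k=1: (−1)^0·41.5692/(12)·0.9175^5·0.3978^1 = +0.895822
  k=2: (−1)^1·41.5692/(4)·0.9175^3·0.3978^3 = -0.505317
  k=3: (−1)^2·41.5692/(12)·0.9175^1·0.3978^5 = +0.031671
d^3_{0,1}(0.8183) = +0.895822 -0.505317 +0.031671 = +0.422177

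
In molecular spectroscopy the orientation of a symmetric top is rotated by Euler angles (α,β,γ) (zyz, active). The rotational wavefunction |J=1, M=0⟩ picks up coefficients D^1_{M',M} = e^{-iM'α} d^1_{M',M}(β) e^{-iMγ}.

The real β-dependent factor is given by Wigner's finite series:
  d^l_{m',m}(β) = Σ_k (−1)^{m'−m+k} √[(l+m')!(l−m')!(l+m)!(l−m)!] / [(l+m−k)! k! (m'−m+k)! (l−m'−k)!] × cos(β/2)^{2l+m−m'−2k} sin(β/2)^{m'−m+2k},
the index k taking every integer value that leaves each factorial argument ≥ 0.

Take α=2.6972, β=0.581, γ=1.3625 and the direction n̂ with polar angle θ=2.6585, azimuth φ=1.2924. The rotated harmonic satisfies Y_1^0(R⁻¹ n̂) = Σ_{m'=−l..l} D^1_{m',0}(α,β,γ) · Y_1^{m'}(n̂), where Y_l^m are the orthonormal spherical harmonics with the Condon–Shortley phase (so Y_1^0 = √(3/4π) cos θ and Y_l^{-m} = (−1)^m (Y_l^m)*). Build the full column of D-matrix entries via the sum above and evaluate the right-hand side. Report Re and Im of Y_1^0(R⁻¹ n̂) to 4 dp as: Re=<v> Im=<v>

Re=-0.3411 Im=0.0000

Need the full column D^1_{m',0} for m'=−1..1 at α=2.6972, β=0.581, γ=1.3625.
cos(β/2)=0.958101, sin(β/2)=0.286431
d^1_{-1,0}: single k=1 term ⇒ +0.388103;  D = -0.350407+0.166849i
d^1_{0,0}: k∈[0..1] ⇒ +0.917957 -0.082043 = +0.835914;  D = +0.835914+0.000000i
d^1_{1,0}: single k=0 term ⇒ -0.388103;  D = +0.350407+0.166849i
Y_1^{m'}(θ=2.6585,φ=1.2924) and Σ D·Y over m':
  (-0.3504+0.1668i)·(+0.0441-0.1543i)  (+0.8359+0.0000i)·(-0.4327+0.0000i)  (+0.3504+0.1668i)·(-0.0441-0.1543i)
Y_1^0(R⁻¹ n̂) = -0.341106+0.000000i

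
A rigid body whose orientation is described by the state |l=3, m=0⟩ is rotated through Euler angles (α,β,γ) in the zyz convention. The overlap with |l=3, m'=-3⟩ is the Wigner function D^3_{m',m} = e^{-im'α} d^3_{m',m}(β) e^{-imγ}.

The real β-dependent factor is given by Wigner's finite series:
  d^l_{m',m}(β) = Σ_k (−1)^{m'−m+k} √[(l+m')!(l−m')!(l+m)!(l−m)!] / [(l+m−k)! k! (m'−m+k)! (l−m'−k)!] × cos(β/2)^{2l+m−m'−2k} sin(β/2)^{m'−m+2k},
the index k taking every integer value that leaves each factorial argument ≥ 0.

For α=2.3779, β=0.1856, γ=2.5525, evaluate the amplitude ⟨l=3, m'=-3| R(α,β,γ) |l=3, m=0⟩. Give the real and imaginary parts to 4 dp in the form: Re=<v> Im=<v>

Re=0.0023 Im=0.0026

First d^3_{-3,0}(β=0.1856), then the phase factors e^{-i(-3)α} and e^{-i(0)γ}:
With c≡cos(β/2)=0.995697 and s≡sin(β/2)=0.092667, N=[1·720·6·6]^{1/2}=160.996894
k∈{3} keeps every argument non-negative
  k=3: (−1)^0·160.9969/(36)·0.9957^3·0.0927^3 = +0.003513
d^3_{-3,0}(0.1856) = +0.003513
Attach z-rotation phases: D = e^{-i(-3)(2.3779)}·(+0.003513)·e^{-i(0)(2.5525)} = +0.002317+0.002640i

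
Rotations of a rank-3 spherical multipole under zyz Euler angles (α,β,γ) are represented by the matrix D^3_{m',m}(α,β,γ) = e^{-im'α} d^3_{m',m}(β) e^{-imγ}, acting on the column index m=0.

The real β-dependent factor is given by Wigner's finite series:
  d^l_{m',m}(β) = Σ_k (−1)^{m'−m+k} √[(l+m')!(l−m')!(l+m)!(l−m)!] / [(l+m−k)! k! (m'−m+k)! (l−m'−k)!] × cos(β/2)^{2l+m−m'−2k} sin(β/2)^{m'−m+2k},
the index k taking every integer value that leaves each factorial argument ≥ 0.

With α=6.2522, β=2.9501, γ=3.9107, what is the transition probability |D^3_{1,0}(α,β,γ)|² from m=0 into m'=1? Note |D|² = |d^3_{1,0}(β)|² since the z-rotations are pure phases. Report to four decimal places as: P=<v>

First d^3_{1,0}(β=2.9501), then the phase factors e^{-i(1)α} and e^{-i(0)γ}:
Half-angle: c=0.095600, s=0.995420. N=√(24·2·6·6)=41.569219
The bounds max(0,m−m')=0 and min(l+m,l−m')=2 give 3 terms
  k=0: (−1)^1·41.5692/(12)·0.0956^5·0.9954^1 = -0.000028
  k=1: (−1)^2·41.5692/(4)·0.0956^3·0.9954^3 = +0.008956
  k=2: (−1)^3·41.5692/(12)·0.0956^1·0.9954^5 = -0.323654
d^3_{1,0}(2.9501) = -0.000028 +0.008956 -0.323654 = -0.314725
|D^3_{1,0}|² = |d^3_{1,0}(β)|² = (-0.314725)² = 0.099052 (the z-rotation phases have unit modulus)

P=0.0991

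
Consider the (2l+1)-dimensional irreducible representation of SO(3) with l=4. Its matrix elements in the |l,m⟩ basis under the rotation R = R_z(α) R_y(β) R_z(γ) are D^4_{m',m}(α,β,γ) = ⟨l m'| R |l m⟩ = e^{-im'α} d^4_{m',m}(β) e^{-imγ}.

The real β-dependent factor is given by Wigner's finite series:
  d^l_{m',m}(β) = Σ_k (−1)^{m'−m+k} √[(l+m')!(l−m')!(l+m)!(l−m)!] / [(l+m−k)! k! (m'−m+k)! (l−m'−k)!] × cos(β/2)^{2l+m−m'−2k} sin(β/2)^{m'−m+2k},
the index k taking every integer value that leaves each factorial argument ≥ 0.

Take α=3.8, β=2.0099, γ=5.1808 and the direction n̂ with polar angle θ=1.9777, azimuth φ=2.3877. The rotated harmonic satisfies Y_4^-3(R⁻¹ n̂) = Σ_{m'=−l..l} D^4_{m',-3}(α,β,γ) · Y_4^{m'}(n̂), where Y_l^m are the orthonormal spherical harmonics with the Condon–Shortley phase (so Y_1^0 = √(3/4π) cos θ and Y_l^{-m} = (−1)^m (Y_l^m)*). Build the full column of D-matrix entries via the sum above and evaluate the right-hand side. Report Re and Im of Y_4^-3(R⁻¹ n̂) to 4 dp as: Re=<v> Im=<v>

Need the full column D^4_{m',-3} for m'=−4..4 at α=3.8, β=2.0099, γ=5.1808.
cos(β/2)=0.536130, sin(β/2)=0.844135
d^4_{-4,-3}: single k=1 term ⇒ +0.030398;  D = +0.023760-0.018961i
d^4_{-3,-3}: k∈[0..1] ⇒ +0.006826 -0.118453 = -0.111627;  D = +0.026411-0.108457i
d^4_{-2,-3}: k∈[0..1] ⇒ -0.040213 +0.299070 = +0.258857;  D = -0.105444-0.236408i
d^4_{-1,-3}: k∈[0..1] ⇒ +0.134313 -0.554944 = -0.420631;  D = -0.370572-0.199015i
d^4_{0,-3}: k∈[0..1] ⇒ -0.315248 +0.781511 = +0.466263;  D = -0.459888+0.076844i
d^4_{1,-3}: k∈[0..1] ⇒ +0.554944 -0.825435 = -0.270492;  D = -0.183749+0.198500i
d^4_{2,-3}: k∈[0..1] ⇒ -0.741407 +0.612658 = -0.128748;  D = +0.011369-0.128245i
d^4_{3,-3}: k∈[0..1] ⇒ +0.727966 -0.257808 = +0.470158;  D = -0.253708-0.395829i
d^4_{4,-3}: single k=0 term ⇒ -0.463126;  D = -0.436242-0.155494i
Y_4^{m'}(θ=1.9777,φ=2.3877) and Σ D·Y over m':
  (+0.0238-0.0190i)·(-0.3123+0.0396i)  (+0.0264-0.1085i)·(-0.2445+0.2957i)  (-0.1054-0.2364i)·(+0.0017+0.0271i)  (-0.3706-0.1990i)·(-0.2386-0.2240i)  (-0.4599+0.0768i)·(-0.0889+0.0000i)  (-0.1837+0.1985i)·(+0.2386-0.2240i)  (+0.0114-0.1282i)·(+0.0017-0.0271i)  (-0.2537-0.3958i)·(+0.2445+0.2957i)  (-0.4362-0.1555i)·(-0.3123-0.0396i)
Y_4^-3(R⁻¹ n̂) = +0.292149+0.143626i

Re=0.2921 Im=0.1436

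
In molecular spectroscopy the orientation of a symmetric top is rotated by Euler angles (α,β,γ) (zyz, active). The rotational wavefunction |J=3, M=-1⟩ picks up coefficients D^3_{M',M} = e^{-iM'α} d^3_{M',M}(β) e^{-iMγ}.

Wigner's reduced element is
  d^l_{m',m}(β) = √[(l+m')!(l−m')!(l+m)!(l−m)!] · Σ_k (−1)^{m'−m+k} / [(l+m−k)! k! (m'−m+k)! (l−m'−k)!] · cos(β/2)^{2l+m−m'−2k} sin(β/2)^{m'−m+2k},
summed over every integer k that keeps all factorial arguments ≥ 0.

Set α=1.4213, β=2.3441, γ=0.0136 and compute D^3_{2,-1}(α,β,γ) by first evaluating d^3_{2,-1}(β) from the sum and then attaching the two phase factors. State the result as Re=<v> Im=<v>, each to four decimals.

D^3_{2,-1}(1.4213,2.3441,0.0136) = e^{-i·2·1.4213}·d^3_{2,-1}(2.3441)·e^{-i·-1·0.0136}. Compute d first:
c=cos(2.3441/2)=0.388263, s=sin(2.3441/2)=0.921548; N=√[120·1·2·24]=75.894664
Admissible k: 0..1 (factorial args all ≥0)
  k=0: (−1)^3·75.8947/(12)·0.3883^3·0.9215^3 = -0.289710
  k=1: (−1)^4·75.8947/(24)·0.3883^1·0.9215^5 = +0.816051
d^3_{2,-1}(2.3441) = -0.289710 +0.816051 = +0.526341
Phases: e^{-i·(2)·1.4213}=-0.955634-0.294558i, e^{-i·(-1)·0.0136}=+0.999908+0.013600i ⇒ D=-0.500834-0.161864i

Re=-0.5008 Im=-0.1619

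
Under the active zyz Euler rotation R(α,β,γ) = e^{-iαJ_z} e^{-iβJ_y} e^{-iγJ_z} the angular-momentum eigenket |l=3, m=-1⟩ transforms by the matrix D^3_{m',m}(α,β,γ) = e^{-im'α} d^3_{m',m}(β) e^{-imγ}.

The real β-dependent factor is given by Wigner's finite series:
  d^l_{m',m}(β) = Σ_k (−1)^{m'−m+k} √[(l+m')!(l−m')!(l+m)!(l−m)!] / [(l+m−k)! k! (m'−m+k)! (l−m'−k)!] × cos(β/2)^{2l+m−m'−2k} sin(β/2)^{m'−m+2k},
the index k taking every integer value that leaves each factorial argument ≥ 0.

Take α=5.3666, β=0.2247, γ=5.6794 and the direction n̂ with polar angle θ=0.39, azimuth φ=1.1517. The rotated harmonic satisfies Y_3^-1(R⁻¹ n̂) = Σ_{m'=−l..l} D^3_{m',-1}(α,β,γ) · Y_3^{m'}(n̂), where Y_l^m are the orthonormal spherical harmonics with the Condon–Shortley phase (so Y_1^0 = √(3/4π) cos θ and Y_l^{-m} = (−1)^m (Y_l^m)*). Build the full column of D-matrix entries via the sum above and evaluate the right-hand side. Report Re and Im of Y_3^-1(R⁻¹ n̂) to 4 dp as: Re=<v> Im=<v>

Re=-0.4420 Im=-0.0504

Need the full column D^3_{m',-1} for m'=−3..3 at α=5.3666, β=0.2247, γ=5.6794.
cos(β/2)=0.993695, sin(β/2)=0.112114
d^3_{-3,-1}: single k=2 term ⇒ +0.047465;  D = -0.046403+0.009985i
d^3_{-2,-1}: k∈[1..2] ⇒ +0.343499 -0.008745 = +0.334754;  D = -0.255031-0.216839i
d^3_{-1,-1}: k∈[0..2] ⇒ +0.962763 -0.098044 +0.000936 = +0.865655;  D = +0.043633-0.864555i
d^3_{0,-1}: k∈[0..2] ⇒ -0.376284 +0.014370 -0.000061 = -0.361975;  D = -0.297975+0.205516i
d^3_{1,-1}: k∈[0..2] ⇒ +0.073533 -0.001248 +0.000002 = +0.072287;  D = +0.068779+0.022244i
d^3_{2,-1}: k∈[0..1] ⇒ -0.008745 +0.000056 = -0.008689;  D = -0.002909-0.008188i
d^3_{3,-1}: single k=0 term ⇒ +0.000604;  D = -0.000329+0.000507i
Y_3^{m'}(θ=0.39,φ=1.1517) and Σ D·Y over m':
  (-0.0464+0.0100i)·(-0.0218+0.0071i)  (-0.2550-0.2168i)·(-0.0914-0.1016i)  (+0.0436-0.8646i)·(+0.1639-0.3678i)  (-0.2980+0.2055i)·(+0.4409+0.0000i)  (+0.0688+0.0222i)·(-0.1639-0.3678i)  (-0.0029-0.0082i)·(-0.0914+0.1016i)  (-0.0003+0.0005i)·(+0.0218+0.0071i)
Y_3^-1(R⁻¹ n̂) = -0.442005-0.050424i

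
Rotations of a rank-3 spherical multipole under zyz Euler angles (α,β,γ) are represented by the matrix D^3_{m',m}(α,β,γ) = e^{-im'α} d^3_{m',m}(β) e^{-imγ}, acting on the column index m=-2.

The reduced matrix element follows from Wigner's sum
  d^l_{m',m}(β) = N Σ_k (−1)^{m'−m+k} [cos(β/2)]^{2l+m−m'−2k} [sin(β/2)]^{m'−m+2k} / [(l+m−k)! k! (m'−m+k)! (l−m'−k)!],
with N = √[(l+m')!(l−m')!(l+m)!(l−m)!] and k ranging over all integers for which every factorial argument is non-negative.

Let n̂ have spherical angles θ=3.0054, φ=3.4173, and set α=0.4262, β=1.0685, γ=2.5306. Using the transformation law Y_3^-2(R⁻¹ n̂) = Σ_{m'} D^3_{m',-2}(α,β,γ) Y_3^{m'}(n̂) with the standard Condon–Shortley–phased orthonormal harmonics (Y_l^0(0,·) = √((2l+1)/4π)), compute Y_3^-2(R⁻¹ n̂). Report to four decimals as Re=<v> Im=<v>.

Re=-0.1154 Im=0.3755

Need the full column D^3_{m',-2} for m'=−3..3 at α=0.4262, β=1.0685, γ=2.5306.
cos(β/2)=0.860651, sin(β/2)=0.509196
d^3_{-3,-2}: single k=1 term ⇒ +0.588973;  D = +0.588029+0.033327i
d^3_{-2,-2}: k∈[0..1] ⇒ +0.406408 -0.711291 = -0.304883;  D = -0.284297+0.110133i
d^3_{-1,-2}: k∈[0..1] ⇒ -0.760360 +0.532311 = -0.228050;  D = -0.159572+0.162922i
d^3_{0,-2}: k∈[0..1] ⇒ +0.779180 -0.272743 = +0.506437;  D = +0.173090-0.475940i
d^3_{1,-2}: k∈[0..1] ⇒ -0.532311 +0.093165 = -0.439146;  D = +0.033951+0.437832i
d^3_{2,-2}: k∈[0..1] ⇒ +0.248979 -0.017430 = +0.231549;  D = -0.111739-0.202803i
d^3_{3,-2}: single k=0 term ⇒ -0.072165;  D = +0.057840+0.043155i
Y_3^{m'}(θ=3.0054,φ=3.4173) and Σ D·Y over m':
  (+0.5880+0.0333i)·(-0.0007+0.0008i)  (-0.2843+0.1101i)·(-0.0159+0.0098i)  (-0.1596+0.1629i)·(-0.1650+0.0467i)  (+0.1731-0.4759i)·(-0.7054+0.0000i)  (+0.0340+0.4378i)·(+0.1650+0.0467i)  (-0.1117-0.2028i)·(-0.0159-0.0098i)  (+0.0578+0.0432i)·(+0.0007+0.0008i)
Y_3^-2(R⁻¹ n̂) = -0.115401+0.375495i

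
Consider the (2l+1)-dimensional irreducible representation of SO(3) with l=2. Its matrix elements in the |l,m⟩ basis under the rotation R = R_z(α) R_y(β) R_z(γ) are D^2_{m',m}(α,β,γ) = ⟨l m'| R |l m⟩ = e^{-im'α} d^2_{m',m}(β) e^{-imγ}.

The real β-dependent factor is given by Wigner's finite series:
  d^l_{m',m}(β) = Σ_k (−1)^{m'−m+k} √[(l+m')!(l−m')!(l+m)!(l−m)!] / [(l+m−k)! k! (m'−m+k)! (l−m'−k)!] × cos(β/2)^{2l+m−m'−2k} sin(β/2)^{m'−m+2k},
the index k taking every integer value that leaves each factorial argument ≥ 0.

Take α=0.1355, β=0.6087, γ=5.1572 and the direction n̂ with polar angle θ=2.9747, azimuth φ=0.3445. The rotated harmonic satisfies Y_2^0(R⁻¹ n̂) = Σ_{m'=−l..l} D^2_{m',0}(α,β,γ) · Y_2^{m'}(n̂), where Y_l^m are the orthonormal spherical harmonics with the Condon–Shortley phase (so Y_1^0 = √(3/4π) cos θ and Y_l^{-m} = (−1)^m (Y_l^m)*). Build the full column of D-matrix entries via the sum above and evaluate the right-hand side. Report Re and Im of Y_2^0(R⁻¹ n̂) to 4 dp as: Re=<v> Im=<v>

Re=0.1698 Im=0.0000

Need the full column D^2_{m',0} for m'=−2..2 at α=0.1355, β=0.6087, γ=5.1572.
cos(β/2)=0.954042, sin(β/2)=0.299673
d^2_{-2,0}: single k=2 term ⇒ +0.200219;  D = +0.192912+0.053598i
d^2_{-1,0}: k∈[1..2] ⇒ +0.637420 -0.062891 = +0.574529;  D = +0.569263+0.077611i
d^2_{0,0}: k∈[0..2] ⇒ +0.828457 -0.326957 +0.008065 = +0.509565;  D = +0.509565+0.000000i
d^2_{1,0}: k∈[0..1] ⇒ -0.637420 +0.062891 = -0.574529;  D = -0.569263+0.077611i
d^2_{2,0}: single k=0 term ⇒ +0.200219;  D = +0.192912-0.053598i
Y_2^{m'}(θ=2.9747,φ=0.3445) and Σ D·Y over m':
  (+0.1929+0.0536i)·(+0.0082-0.0068i)  (+0.5693+0.0776i)·(-0.1191+0.0427i)  (+0.5096+0.0000i)·(+0.6047+0.0000i)  (-0.5693+0.0776i)·(+0.1191+0.0427i)  (+0.1929-0.0536i)·(+0.0082+0.0068i)
Y_2^0(R⁻¹ n̂) = +0.169770-0.000000i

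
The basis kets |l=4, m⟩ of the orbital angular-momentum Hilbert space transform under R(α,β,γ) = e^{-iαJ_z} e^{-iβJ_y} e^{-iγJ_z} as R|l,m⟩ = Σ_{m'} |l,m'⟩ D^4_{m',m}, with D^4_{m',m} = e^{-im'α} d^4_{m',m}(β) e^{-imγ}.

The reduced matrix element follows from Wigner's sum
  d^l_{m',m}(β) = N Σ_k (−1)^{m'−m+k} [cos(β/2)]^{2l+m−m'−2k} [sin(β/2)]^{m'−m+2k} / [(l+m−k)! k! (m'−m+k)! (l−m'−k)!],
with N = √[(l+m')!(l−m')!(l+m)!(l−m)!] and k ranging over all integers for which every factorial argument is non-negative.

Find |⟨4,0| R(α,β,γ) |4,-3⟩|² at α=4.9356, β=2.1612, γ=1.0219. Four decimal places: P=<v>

Split into d^4_{0,-3}(β=2.1612) × two z-phases.
Half-angle: c=0.470799, s=0.882240. N=√(24·24·1·5040)=1703.830978
The bounds max(0,m−m')=0 and min(l+m,l−m')=1 give 2 terms
  k=0: (−1)^3·1703.8310/(144)·0.4708^5·0.8822^3 = -0.187933
  k=1: (−1)^4·1703.8310/(144)·0.4708^3·0.8822^5 = +0.659942
d^4_{0,-3}(2.1612) = -0.187933 +0.659942 = +0.472009
|D^4_{0,-3}|² = |d^4_{0,-3}(β)|² = (+0.472009)² = 0.222792 (the z-rotation phases have unit modulus)

P=0.2228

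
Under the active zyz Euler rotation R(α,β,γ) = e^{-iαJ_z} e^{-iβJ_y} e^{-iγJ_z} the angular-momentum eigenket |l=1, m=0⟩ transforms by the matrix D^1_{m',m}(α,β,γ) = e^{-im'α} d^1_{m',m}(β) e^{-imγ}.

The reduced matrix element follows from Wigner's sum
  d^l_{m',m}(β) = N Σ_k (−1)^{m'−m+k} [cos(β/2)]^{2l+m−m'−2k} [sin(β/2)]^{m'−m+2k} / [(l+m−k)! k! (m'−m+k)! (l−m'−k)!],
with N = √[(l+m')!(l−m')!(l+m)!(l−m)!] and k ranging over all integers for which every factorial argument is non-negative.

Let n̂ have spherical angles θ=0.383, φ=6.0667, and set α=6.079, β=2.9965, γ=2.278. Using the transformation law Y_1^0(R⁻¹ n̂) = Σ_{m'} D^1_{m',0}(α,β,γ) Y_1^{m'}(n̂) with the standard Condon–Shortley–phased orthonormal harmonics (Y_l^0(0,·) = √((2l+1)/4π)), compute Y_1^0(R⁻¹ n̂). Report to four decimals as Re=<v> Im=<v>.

Need the full column D^1_{m',0} for m'=−1..1 at α=6.079, β=2.9965, γ=2.278.
cos(β/2)=0.072483, sin(β/2)=0.997370
d^1_{-1,0}: single k=1 term ⇒ +0.102236;  D = +0.100113-0.020730i
d^1_{0,0}: k∈[0..1] ⇒ +0.005254 -0.994746 = -0.989493;  D = -0.989493+0.000000i
d^1_{1,0}: single k=0 term ⇒ -0.102236;  D = -0.100113-0.020730i
Y_1^{m'}(θ=0.383,φ=6.0667) and Σ D·Y over m':
  (+0.1001-0.0207i)·(+0.1261+0.0277i)  (-0.9895+0.0000i)·(+0.4532+0.0000i)  (-0.1001-0.0207i)·(-0.1261+0.0277i)
Y_1^0(R⁻¹ n̂) = -0.422042+0.000000i

Re=-0.4220 Im=0.0000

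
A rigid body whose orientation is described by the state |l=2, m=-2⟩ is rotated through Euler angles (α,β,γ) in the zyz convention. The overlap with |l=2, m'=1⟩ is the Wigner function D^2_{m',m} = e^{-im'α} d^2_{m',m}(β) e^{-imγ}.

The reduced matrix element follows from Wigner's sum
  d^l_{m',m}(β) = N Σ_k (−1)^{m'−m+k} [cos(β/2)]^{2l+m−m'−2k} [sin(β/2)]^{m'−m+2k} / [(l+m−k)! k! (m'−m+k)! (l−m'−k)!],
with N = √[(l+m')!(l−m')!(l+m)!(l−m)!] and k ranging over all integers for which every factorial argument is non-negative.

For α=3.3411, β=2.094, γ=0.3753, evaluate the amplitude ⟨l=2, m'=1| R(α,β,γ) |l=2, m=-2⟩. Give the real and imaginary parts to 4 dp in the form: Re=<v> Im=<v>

Split into d^2_{1,-2}(β=2.094) × two z-phases.
Half-angle: c=0.500171, s=0.865927. N=√(6·1·1·24)=12.000000
Admissible k: 0..0 (factorial args all ≥0)
  k=0: (−1)^3·12.0000/(6)·0.5002^1·0.8659^3 = -0.649519
d^2_{1,-2}(2.094) = -0.649519
Attach z-rotation phases: D = e^{-i(1)(3.3411)}·(-0.649519)·e^{-i(-2)(0.3753)} = +0.553360+0.340100i

Re=0.5534 Im=0.3401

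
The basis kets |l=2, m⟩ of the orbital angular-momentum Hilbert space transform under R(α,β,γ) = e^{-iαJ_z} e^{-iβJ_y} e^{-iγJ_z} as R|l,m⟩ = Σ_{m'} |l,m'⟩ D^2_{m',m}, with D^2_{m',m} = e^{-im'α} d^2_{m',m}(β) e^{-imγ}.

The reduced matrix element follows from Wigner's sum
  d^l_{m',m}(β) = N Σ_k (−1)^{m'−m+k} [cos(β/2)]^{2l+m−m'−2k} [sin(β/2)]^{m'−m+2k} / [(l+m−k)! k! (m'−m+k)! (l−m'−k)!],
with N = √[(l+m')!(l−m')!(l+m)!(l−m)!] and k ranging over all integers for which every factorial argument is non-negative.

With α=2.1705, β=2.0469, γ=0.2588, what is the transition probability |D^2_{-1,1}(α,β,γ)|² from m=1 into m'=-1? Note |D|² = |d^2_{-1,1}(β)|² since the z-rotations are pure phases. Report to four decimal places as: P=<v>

P=0.0037

Split into d^2_{-1,1}(β=2.0469) × two z-phases.
Half-angle: c=0.520423, s=0.853909. N=√(1·6·6·1)=6.000000
k∈{2,3} keeps every argument non-negative
  k=2: (−1)^0·6.0000/(2)·0.5204^2·0.8539^2 = +0.592457
  k=3: (−1)^1·6.0000/(6)·0.5204^0·0.8539^4 = -0.531674
d^2_{-1,1}(2.0469) = +0.592457 -0.531674 = +0.060783
|D^2_{-1,1}|² = |d^2_{-1,1}(β)|² = (+0.060783)² = 0.003695 (the z-rotation phases have unit modulus)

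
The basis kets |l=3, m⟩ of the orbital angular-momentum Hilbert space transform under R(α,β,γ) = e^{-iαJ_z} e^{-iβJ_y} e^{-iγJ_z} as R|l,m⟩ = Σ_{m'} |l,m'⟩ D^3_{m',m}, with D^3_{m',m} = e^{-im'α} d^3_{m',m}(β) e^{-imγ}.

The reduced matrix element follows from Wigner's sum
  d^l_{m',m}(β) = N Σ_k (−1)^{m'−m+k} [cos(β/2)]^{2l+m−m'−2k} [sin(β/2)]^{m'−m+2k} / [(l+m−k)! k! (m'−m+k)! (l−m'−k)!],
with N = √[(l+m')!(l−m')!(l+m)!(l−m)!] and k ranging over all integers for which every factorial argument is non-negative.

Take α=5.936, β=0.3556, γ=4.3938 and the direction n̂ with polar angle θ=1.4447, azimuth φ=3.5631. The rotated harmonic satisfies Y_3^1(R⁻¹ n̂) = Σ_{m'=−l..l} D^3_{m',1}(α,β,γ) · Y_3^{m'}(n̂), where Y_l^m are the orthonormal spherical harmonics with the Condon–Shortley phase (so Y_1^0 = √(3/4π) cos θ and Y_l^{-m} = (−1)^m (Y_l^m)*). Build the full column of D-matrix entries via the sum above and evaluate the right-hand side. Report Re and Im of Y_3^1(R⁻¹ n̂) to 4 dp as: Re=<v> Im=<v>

Re=0.2597 Im=-0.1362

Need the full column D^3_{m',1} for m'=−3..3 at α=5.936, β=0.3556, γ=4.3938.
cos(β/2)=0.984235, sin(β/2)=0.176865
d^3_{-3,1}: single k=4 term ⇒ +0.003671;  D = +0.002429+0.002753i
d^3_{-2,1}: k∈[3..4] ⇒ +0.033362 -0.000539 = +0.032823;  D = +0.012046+0.030533i
d^3_{-1,1}: k∈[2..4] ⇒ +0.176128 -0.007583 +0.000031 = +0.168576;  D = +0.004820+0.168507i
d^3_{0,1}: k∈[1..3] ⇒ +0.565882 -0.054819 +0.000590 = +0.511653;  D = -0.160264+0.485906i
d^3_{1,1}: k∈[0..2] ⇒ +0.909062 -0.234838 +0.005687 = +0.679911;  D = -0.419960+0.534709i
d^3_{2,1}: k∈[0..1] ⇒ -0.516578 +0.033362 = -0.483216;  D = +0.409961-0.255791i
d^3_{3,1}: single k=0 term ⇒ +0.113690;  D = -0.111177+0.023772i
Y_3^{m'}(θ=1.4447,φ=3.5631) and Σ D·Y over m':
  (+0.0024+0.0028i)·(-0.1228+0.3884i)  (+0.0120+0.0305i)·(+0.0841-0.0944i)  (+0.0048+0.1685i)·(+0.2694-0.1208i)  (-0.1603+0.4859i)·(-0.1371+0.0000i)  (-0.4200+0.5347i)·(-0.2694-0.1208i)  (+0.4100-0.2558i)·(+0.0841+0.0944i)  (-0.1112+0.0238i)·(+0.1228+0.3884i)
Y_3^1(R⁻¹ n̂) = +0.259658-0.136150i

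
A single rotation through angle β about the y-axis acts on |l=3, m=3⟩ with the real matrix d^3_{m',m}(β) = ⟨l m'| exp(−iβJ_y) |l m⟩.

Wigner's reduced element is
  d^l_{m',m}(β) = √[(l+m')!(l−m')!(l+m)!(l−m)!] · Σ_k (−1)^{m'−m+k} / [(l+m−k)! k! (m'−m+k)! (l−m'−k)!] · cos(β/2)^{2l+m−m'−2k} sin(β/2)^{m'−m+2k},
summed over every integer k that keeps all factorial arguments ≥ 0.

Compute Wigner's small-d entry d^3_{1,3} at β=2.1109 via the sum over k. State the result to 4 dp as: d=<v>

d^3_{1,3}(β=2.1109) via Wigner's sum:
Half-angle: c=0.492836, s=0.870122. N=√(24·2·720·1)=185.903201
k∈{2} keeps every argument non-negative
  k=2: (−1)^0·185.9032/(48)·0.4928^4·0.8701^2 = +0.172988
d^3_{1,3}(2.1109) = +0.172988

d=0.1730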